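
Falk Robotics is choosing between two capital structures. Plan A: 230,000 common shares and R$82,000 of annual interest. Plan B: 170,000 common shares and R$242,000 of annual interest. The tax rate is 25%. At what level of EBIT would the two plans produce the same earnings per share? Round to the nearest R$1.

R$695,333

Set EPS_A = EPS_B: (EBIT − R$82,000)(1 − 0.25) ÷ 230,000 = (EBIT − R$242,000)(1 − 0.25) ÷ 170,000.
Cancelling (1 − t) and cross-multiplying: 170,000·(EBIT − 82,000) = 230,000·(EBIT − 242,000).
Solving, EBIT = (242,000·230,000 − 82,000·170,000) / (230,000 − 170,000) = 41,720,000,000 / 60,000 = 695,333.33.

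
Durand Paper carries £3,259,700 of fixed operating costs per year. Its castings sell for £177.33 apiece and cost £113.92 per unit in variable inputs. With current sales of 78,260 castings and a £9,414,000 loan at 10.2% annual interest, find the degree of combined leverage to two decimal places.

6.68

Contribution at this volume is 78,260 × £63.41 = £4,962,466.60.
EBIT = £4,962,466.60 − £3,259,700 = £1,702,766.60. Interest = £960,228.00, so EBIT − I = £742,538.60.
Degree of total leverage = total CM / (EBIT − interest) = £4,962,466.60 / £742,538.60 = 6.6831.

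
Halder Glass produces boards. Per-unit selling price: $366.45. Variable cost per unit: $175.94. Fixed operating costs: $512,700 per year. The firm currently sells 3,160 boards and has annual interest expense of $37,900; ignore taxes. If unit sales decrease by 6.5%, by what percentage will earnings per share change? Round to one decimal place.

At 3,160 units, contribution = 3,160 × $190.51 = $602,011.60.
Subtracting fixed costs: EBIT = $602,011.60 − $512,700 = $89,311.60.
Interest = $37,900.00, so EBIT − I = $51,411.60.
Degree of combined leverage = contribution ÷ (EBIT − I) = $602,011.60 ÷ $51,411.60 = 11.7096.
EPS therefore changes by 11.7096 × (-6.5%) = -76.1%.

-76.1%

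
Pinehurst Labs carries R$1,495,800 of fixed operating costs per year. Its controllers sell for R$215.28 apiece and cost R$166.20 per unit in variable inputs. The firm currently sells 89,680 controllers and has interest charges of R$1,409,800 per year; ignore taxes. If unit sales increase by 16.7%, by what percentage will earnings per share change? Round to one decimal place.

+49.1%

At 89,680 units, contribution = 89,680 × R$49.08 = R$4,401,494.40.
EBIT = R$4,401,494.40 − R$1,495,800 = R$2,905,694.40.
Interest = R$1,409,800.00, so EBIT − I = R$1,495,894.40.
DCL = total CM / (EBIT − I) = R$4,401,494.40 / R$1,495,894.40 = 2.9424.
%ΔEPS = DCL × %ΔSales = 2.9424 × +16.7% = +49.1%.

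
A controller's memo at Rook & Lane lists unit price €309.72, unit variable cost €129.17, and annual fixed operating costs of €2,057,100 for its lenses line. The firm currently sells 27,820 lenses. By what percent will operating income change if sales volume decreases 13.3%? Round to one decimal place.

-22.5%

Contribution at this volume is 27,820 × €180.55 = €5,022,901.00.
EBIT = €5,022,901.00 − €2,057,100 = €2,965,801.00.
Degree of operating leverage = €5,022,901.00 / €2,965,801.00 = 1.6936.
Operating income changes by 1.6936 × -13.3% = -22.5%.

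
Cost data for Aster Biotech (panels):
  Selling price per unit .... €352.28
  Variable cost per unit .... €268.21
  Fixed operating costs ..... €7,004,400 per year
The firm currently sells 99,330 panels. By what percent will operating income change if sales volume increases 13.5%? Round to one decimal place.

+83.7%

At 99,330 units, contribution = 99,330 × €84.07 = €8,350,673.10.
Subtracting fixed costs: EBIT = €8,350,673.10 − €7,004,400 = €1,346,273.10.
DOL = contribution ÷ EBIT = €8,350,673.10 ÷ €1,346,273.10 = 6.2028.
%ΔEBIT = DOL × %ΔSales = 6.2028 × +13.5% = +83.7%.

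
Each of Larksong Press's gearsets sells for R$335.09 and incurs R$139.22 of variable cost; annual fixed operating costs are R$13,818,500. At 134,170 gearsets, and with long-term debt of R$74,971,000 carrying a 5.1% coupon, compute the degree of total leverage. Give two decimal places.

Total contribution margin = 134,170 × R$195.87 = R$26,279,877.90.
Subtracting fixed costs: EBIT = R$26,279,877.90 − R$13,818,500 = R$12,461,377.90. Interest = R$3,823,521.00, so EBIT − I = R$8,637,856.90.
Degree of total leverage = total CM / (EBIT − interest) = R$26,279,877.90 / R$8,637,856.90 = 3.0424.

3.04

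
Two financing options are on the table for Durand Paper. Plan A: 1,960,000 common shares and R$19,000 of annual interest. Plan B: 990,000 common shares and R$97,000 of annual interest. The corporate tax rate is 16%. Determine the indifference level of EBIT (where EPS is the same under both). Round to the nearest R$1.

R$176,608

Set EPS_A = EPS_B: (EBIT − R$19,000)(1 − 0.16) ÷ 1,960,000 = (EBIT − R$97,000)(1 − 0.16) ÷ 990,000.
The (1 − t) factor cancels: (EBIT − 19,000) × 990,000 = (EBIT − 97,000) × 1,960,000.
Solving, EBIT = (97,000·1,960,000 − 19,000·990,000) / (1,960,000 − 990,000) = 171,310,000,000 / 970,000 = 176,608.25.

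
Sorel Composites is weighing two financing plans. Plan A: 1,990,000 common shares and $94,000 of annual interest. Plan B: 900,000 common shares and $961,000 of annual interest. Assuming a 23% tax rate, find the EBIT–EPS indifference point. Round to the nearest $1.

At indifference, (EBIT − 94,000)(1 − t)/1,990,000 = (EBIT − 961,000)(1 − t)/900,000.
The (1 − t) factor cancels: (EBIT − 94,000) × 900,000 = (EBIT − 961,000) × 1,990,000.
EBIT × (1,990,000 − 900,000) = 961,000 × 1,990,000 − 94,000 × 900,000 = 1,827,790,000,000, so EBIT = 1,827,790,000,000 ÷ 1,090,000 = 1,676,871.56.

$1,676,872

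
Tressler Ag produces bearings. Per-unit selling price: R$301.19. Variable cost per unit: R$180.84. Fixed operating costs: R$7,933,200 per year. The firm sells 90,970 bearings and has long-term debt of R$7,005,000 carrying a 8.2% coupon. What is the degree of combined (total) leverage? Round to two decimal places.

4.49

At 90,970 units, contribution = 90,970 × R$120.35 = R$10,948,239.50.
Operating income = contribution − fixed costs = R$10,948,239.50 − R$7,933,200 = R$3,015,039.50. Interest = R$574,410.00, so EBIT − I = R$2,440,629.50.
DCL = contribution ÷ (EBIT − I) = R$10,948,239.50 ÷ R$2,440,629.50 = 4.4858.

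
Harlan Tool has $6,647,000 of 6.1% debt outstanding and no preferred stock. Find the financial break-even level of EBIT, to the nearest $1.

Annual interest = 6.1% × $6,647,000 = $405,467.00.
Without preferred stock the financial break-even is simply EBIT = interest = $405,467.00.

$405,467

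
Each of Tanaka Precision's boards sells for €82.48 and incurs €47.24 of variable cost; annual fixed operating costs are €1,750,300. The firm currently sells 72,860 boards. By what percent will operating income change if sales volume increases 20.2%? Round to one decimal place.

At 72,860 units, contribution = 72,860 × €35.24 = €2,567,586.40.
EBIT = €2,567,586.40 − €1,750,300 = €817,286.40.
Degree of operating leverage = €2,567,586.40 / €817,286.40 = 3.1416.
Operating income changes by 3.1416 × +20.2% = +63.5%.

+63.5%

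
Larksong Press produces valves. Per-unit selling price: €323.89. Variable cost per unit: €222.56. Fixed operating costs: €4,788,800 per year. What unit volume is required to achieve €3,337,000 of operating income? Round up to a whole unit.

Each unit contributes €323.89 − €222.56 = €101.33.
Units = (FC + target) / CM = (€4,788,800 + €3,337,000) / €101.33 = 80,191.45, so 80,192 valves.

80,192 valves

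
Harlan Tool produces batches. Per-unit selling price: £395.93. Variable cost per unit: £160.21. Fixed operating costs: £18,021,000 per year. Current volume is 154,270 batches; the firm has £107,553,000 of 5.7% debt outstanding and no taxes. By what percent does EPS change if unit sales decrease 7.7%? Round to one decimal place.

-22.9%

Total contribution margin = 154,270 × £235.72 = £36,364,524.40.
Operating income = contribution − fixed costs = £36,364,524.40 − £18,021,000 = £18,343,524.40.
Interest = £6,130,521.00, so EBIT − I = £12,213,003.40.
Degree of combined leverage = contribution ÷ (EBIT − I) = £36,364,524.40 ÷ £12,213,003.40 = 2.9775.
EPS therefore changes by 2.9775 × (-7.7%) = -22.9%.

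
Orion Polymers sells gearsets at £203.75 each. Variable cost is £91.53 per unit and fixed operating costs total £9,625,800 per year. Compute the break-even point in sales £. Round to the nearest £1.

£17,476,891

CM per unit = £203.75 − £91.53 = £112.22; CM ratio = £112.22 / £203.75 = 0.5508.
Break-even revenue = fixed costs × price ÷ CM = £9,625,800 × £203.75 ÷ £112.22 = £17,476,891.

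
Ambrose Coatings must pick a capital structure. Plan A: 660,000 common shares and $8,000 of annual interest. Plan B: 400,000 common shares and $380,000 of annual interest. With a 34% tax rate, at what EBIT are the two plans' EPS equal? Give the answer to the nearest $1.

$952,308

At indifference, (EBIT − 8,000)(1 − t)/660,000 = (EBIT − 380,000)(1 − t)/400,000.
The (1 − t) factor cancels: (EBIT − 8,000) × 400,000 = (EBIT − 380,000) × 660,000.
Solving, EBIT = (380,000·660,000 − 8,000·400,000) / (660,000 − 400,000) = 247,600,000,000 / 260,000 = 952,307.69.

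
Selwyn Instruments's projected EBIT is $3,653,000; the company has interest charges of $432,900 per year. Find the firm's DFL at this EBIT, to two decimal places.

Interest = $432,900.00.
Degree of financial leverage = EBIT / (EBIT − interest) = $3,653,000 / $3,220,100.00 = 1.1344.

1.13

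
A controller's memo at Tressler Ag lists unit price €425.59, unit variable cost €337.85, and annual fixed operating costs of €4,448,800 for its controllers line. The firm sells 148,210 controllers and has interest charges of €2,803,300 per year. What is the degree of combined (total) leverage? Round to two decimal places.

Contribution at this volume is 148,210 × €87.74 = €13,003,945.40.
EBIT = €13,003,945.40 − €4,448,800 = €8,555,145.40. Interest = €2,803,300.00, so EBIT − I = €5,751,845.40.
DCL = contribution ÷ (EBIT − I) = €13,003,945.40 ÷ €5,751,845.40 = 2.2608.

2.26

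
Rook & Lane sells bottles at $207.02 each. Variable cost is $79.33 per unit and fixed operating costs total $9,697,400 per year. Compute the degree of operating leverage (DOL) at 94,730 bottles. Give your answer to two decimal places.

5.04

Total contribution margin = 94,730 × $127.69 = $12,096,073.70.
EBIT = $12,096,073.70 − $9,697,400 = $2,398,673.70.
So DOL = total CM / EBIT = $12,096,073.70 / $2,398,673.70 = 5.0428.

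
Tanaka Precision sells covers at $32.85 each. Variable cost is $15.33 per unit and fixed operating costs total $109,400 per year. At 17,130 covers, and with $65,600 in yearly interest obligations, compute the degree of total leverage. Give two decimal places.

2.40

At 17,130 units, contribution = 17,130 × $17.52 = $300,117.60.
EBIT = $300,117.60 − $109,400 = $190,717.60. Interest = $65,600.00.
DOL = $300,117.60 ÷ $190,717.60 = 1.5736; DFL = $190,717.60 ÷ $125,117.60 = 1.5243.
Combined leverage = 1.5736 × 1.5243 = 2.3986.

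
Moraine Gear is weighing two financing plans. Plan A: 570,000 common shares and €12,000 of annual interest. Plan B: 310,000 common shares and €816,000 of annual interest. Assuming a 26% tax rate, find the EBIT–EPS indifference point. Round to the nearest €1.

€1,774,615

Set EPS_A = EPS_B: (EBIT − €12,000)(1 − 0.26) ÷ 570,000 = (EBIT − €816,000)(1 − 0.26) ÷ 310,000.
The (1 − t) factor cancels: (EBIT − 12,000) × 310,000 = (EBIT − 816,000) × 570,000.
EBIT × (570,000 − 310,000) = 816,000 × 570,000 − 12,000 × 310,000 = 461,400,000,000, so EBIT = 461,400,000,000 ÷ 260,000 = 1,774,615.38.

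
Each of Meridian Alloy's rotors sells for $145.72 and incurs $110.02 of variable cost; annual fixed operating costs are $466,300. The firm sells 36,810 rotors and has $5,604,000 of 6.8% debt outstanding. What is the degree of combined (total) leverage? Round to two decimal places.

2.82

At 36,810 units, contribution = 36,810 × $35.70 = $1,314,117.00.
Operating income = contribution − fixed costs = $1,314,117.00 − $466,300 = $847,817.00. Interest = $381,072.00.
DOL = $1,314,117.00 ÷ $847,817.00 = 1.5500; DFL = $847,817.00 ÷ $466,745.00 = 1.8164.
DCL = DOL × DFL = 1.5500 × 1.8164 = 2.8154.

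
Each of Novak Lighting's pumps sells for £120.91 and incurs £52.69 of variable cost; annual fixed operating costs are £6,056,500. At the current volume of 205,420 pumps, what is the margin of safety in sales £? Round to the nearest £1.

Each unit contributes £120.91 − £52.69 = £68.22. Break-even units = £6,056,500 ÷ £68.22 = 88,778.95; break-even revenue = 88,778.95 × £120.91 = £10,734,262.90.
Actual sales revenue = 205,420 × £120.91 = £24,837,332.20.
Margin of safety = £24,837,332.20 − £10,734,262.90 = £14,103,069.

£14,103,069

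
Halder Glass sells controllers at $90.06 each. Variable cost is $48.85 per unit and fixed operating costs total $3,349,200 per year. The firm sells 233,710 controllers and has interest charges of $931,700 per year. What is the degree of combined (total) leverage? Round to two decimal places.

Contribution at this volume is 233,710 × $41.21 = $9,631,189.10.
Subtracting fixed costs: EBIT = $9,631,189.10 − $3,349,200 = $6,281,989.10. Interest = $931,700.00, so EBIT − I = $5,350,289.10.
Degree of total leverage = total CM / (EBIT − interest) = $9,631,189.10 / $5,350,289.10 = 1.8001.

1.80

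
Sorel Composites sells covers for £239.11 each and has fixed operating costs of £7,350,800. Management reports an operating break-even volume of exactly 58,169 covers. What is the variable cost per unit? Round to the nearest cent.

Contribution per unit must be FC / Q = £7,350,800 / 58,169 = £126.3697.
Variable cost per unit = £239.11 − £126.3697 = £112.74.

£112.74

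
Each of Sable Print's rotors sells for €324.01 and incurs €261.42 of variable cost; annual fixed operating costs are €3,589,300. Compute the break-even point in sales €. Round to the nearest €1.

Contribution margin per unit = €324.01 − €261.42 = €62.59, a CM ratio of €62.59 ÷ €324.01 = 0.1932.
Break-even revenue = fixed costs × price ÷ CM = €3,589,300 × €324.01 ÷ €62.59 = €18,580,749.

€18,580,749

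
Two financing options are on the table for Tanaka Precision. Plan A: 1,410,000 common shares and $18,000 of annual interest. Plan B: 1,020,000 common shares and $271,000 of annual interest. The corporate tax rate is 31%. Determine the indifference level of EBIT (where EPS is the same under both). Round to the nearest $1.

$932,692

Set EPS_A = EPS_B: (EBIT − $18,000)(1 − 0.31) ÷ 1,410,000 = (EBIT − $271,000)(1 − 0.31) ÷ 1,020,000.
The (1 − t) factor cancels: (EBIT − 18,000) × 1,020,000 = (EBIT − 271,000) × 1,410,000.
Solving, EBIT = (271,000·1,410,000 − 18,000·1,020,000) / (1,410,000 − 1,020,000) = 363,750,000,000 / 390,000 = 932,692.31.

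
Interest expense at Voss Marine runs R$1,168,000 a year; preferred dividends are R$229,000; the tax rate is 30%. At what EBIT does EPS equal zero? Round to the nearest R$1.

R$1,495,143

Preferred dividends are paid after tax, so their pre-tax equivalent is R$229,000 ÷ (1 − 0.30) = R$327,142.86.
EPS = 0 when EBIT covers interest plus the pre-tax preferred burden: R$1,168,000 + R$327,142.86 = R$1,495,142.86.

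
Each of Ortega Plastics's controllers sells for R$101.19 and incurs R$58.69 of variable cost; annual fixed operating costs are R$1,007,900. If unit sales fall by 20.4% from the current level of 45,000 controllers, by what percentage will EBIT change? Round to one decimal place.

-43.1%

Contribution at this volume is 45,000 × R$42.50 = R$1,912,500.00.
Operating income = contribution − fixed costs = R$1,912,500.00 − R$1,007,900 = R$904,600.00.
DOL = contribution ÷ EBIT = R$1,912,500.00 ÷ R$904,600.00 = 2.1142.
So EBIT moves 2.1142 × (-20.4%) = -43.1%.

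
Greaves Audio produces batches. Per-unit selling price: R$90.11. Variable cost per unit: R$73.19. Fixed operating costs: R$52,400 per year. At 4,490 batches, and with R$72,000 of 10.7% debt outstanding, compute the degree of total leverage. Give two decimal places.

Total contribution margin = 4,490 × R$16.92 = R$75,970.80.
Operating income = contribution − fixed costs = R$75,970.80 − R$52,400 = R$23,570.80. Interest = R$7,704.00, so EBIT − I = R$15,866.80.
Degree of total leverage = total CM / (EBIT − interest) = R$75,970.80 / R$15,866.80 = 4.7880.

4.79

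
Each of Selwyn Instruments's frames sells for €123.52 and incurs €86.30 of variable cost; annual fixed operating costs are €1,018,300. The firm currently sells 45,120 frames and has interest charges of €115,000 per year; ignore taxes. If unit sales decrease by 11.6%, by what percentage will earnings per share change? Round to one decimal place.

Contribution at this volume is 45,120 × €37.22 = €1,679,366.40.
Operating income = contribution − fixed costs = €1,679,366.40 − €1,018,300 = €661,066.40.
After interest of €115,000.00, pre-tax earnings = €546,066.40.
DCL = total CM / (EBIT − I) = €1,679,366.40 / €546,066.40 = 3.0754.
%ΔEPS = DCL × %ΔSales = 3.0754 × -11.6% = -35.7%.

-35.7%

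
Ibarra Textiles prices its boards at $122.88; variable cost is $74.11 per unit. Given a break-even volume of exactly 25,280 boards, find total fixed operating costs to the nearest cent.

Unit CM = price − variable cost = $122.88 − $74.11 = $48.77.
Fixed costs = break-even units × CM = 25,280 × $48.77 = $1,232,905.60.

$1,232,905.60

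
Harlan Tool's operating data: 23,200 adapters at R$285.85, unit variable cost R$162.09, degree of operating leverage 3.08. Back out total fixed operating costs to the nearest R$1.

R$1,939,014

Total contribution margin = 23,200 × R$123.76 = R$2,871,232.00.
DOL = contribution / EBIT, so EBIT = R$2,871,232.00 / 3.08 = R$932,218.18.
Fixed costs = CM − EBIT = R$2,871,232.00 − R$932,218.18 = R$1,939,014.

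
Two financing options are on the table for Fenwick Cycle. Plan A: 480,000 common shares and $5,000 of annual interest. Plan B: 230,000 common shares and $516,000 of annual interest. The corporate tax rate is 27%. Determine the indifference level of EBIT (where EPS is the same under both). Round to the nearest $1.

At indifference, (EBIT − 5,000)(1 − t)/480,000 = (EBIT − 516,000)(1 − t)/230,000.
Cancelling (1 − t) and cross-multiplying: 230,000·(EBIT − 5,000) = 480,000·(EBIT − 516,000).
EBIT × (480,000 − 230,000) = 516,000 × 480,000 − 5,000 × 230,000 = 246,530,000,000, so EBIT = 246,530,000,000 ÷ 250,000 = 986,120.00.

$986,120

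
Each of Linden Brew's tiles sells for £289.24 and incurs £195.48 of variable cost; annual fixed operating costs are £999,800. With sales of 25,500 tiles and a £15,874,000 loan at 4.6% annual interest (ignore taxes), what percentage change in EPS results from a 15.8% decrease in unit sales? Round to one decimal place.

Contribution at this volume is 25,500 × £93.76 = £2,390,880.00.
Operating income = contribution − fixed costs = £2,390,880.00 − £999,800 = £1,391,080.00.
Interest = £730,204.00, so EBIT − I = £660,876.00.
DCL = total CM / (EBIT − I) = £2,390,880.00 / £660,876.00 = 3.6177.
%ΔEPS = DCL × %ΔSales = 3.6177 × -15.8% = -57.2%.

-57.2%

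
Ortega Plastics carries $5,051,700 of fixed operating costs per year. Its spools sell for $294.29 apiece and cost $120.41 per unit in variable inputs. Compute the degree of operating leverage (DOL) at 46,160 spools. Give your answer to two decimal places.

2.70

Total contribution margin = 46,160 × $173.88 = $8,026,300.80.
Subtracting fixed costs: EBIT = $8,026,300.80 − $5,051,700 = $2,974,600.80.
Degree of operating leverage = $8,026,300.80 / $2,974,600.80 = 2.6983.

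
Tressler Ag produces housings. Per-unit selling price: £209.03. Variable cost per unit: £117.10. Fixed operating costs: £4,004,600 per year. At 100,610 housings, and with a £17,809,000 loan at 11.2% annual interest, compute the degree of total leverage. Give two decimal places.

Contribution at this volume is 100,610 × £91.93 = £9,249,077.30.
Subtracting fixed costs: EBIT = £9,249,077.30 − £4,004,600 = £5,244,477.30. Interest = £1,994,608.00.
DOL = £9,249,077.30 ÷ £5,244,477.30 = 1.7636; DFL = £5,244,477.30 ÷ £3,249,869.30 = 1.6138.
DCL = DOL × DFL = 1.7636 × 1.6138 = 2.8461.

2.85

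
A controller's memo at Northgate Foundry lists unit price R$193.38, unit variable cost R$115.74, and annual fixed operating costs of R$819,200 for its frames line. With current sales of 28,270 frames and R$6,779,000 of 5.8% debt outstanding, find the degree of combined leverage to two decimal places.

At 28,270 units, contribution = 28,270 × R$77.64 = R$2,194,882.80.
Subtracting fixed costs: EBIT = R$2,194,882.80 − R$819,200 = R$1,375,682.80. Interest = R$393,182.00.
DOL = R$2,194,882.80 ÷ R$1,375,682.80 = 1.5955; DFL = R$1,375,682.80 ÷ R$982,500.80 = 1.4002.
DCL = DOL × DFL = 1.5955 × 1.4002 = 2.2340.

2.23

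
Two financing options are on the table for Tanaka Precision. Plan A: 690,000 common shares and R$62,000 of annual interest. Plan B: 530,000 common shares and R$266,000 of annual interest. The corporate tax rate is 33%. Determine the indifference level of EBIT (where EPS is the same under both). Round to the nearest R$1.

Set EPS_A = EPS_B: (EBIT − R$62,000)(1 − 0.33) ÷ 690,000 = (EBIT − R$266,000)(1 − 0.33) ÷ 530,000.
The (1 − t) factor cancels: (EBIT − 62,000) × 530,000 = (EBIT − 266,000) × 690,000.
EBIT × (690,000 − 530,000) = 266,000 × 690,000 − 62,000 × 530,000 = 150,680,000,000, so EBIT = 150,680,000,000 ÷ 160,000 = 941,750.00.

R$941,750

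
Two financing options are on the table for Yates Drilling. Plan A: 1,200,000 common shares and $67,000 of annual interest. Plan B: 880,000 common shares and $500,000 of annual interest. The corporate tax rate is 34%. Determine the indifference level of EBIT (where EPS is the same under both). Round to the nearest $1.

Set EPS_A = EPS_B: (EBIT − $67,000)(1 − 0.34) ÷ 1,200,000 = (EBIT − $500,000)(1 − 0.34) ÷ 880,000.
Cancelling (1 − t) and cross-multiplying: 880,000·(EBIT − 67,000) = 1,200,000·(EBIT − 500,000).
EBIT × (1,200,000 − 880,000) = 500,000 × 1,200,000 − 67,000 × 880,000 = 541,040,000,000, so EBIT = 541,040,000,000 ÷ 320,000 = 1,690,750.00.

$1,690,750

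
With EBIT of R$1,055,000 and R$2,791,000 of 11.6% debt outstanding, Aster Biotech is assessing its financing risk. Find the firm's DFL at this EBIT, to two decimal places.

Interest = R$323,756.00.
DFL = EBIT ÷ (EBIT − I) = R$1,055,000 ÷ (R$1,055,000 − R$323,756.00) = R$1,055,000 ÷ R$731,244.00 = 1.4427.

1.44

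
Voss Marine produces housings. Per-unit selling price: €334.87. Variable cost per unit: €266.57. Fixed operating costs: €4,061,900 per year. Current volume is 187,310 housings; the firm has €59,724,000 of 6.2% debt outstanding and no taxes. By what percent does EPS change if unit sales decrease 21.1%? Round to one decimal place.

Contribution at this volume is 187,310 × €68.30 = €12,793,273.00.
Operating income = contribution − fixed costs = €12,793,273.00 − €4,061,900 = €8,731,373.00.
Interest = €3,702,888.00, so EBIT − I = €5,028,485.00.
Degree of combined leverage = contribution ÷ (EBIT − I) = €12,793,273.00 ÷ €5,028,485.00 = 2.5442.
EPS therefore changes by 2.5442 × (-21.1%) = -53.7%.

-53.7%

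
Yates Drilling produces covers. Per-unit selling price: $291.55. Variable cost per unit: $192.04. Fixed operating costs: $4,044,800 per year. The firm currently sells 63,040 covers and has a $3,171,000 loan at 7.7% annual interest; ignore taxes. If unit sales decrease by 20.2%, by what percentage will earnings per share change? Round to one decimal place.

Total contribution margin = 63,040 × $99.51 = $6,273,110.40.
Operating income = contribution − fixed costs = $6,273,110.40 − $4,044,800 = $2,228,310.40.
After interest of $244,167.00, pre-tax earnings = $1,984,143.40.
DCL = total CM / (EBIT − I) = $6,273,110.40 / $1,984,143.40 = 3.1616.
EPS therefore changes by 3.1616 × (-20.2%) = -63.9%.

-63.9%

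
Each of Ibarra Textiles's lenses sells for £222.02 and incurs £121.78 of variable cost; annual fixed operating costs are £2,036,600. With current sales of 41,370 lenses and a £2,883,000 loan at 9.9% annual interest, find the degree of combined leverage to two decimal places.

At 41,370 units, contribution = 41,370 × £100.24 = £4,146,928.80.
Subtracting fixed costs: EBIT = £4,146,928.80 − £2,036,600 = £2,110,328.80. Interest = £285,417.00, so EBIT − I = £1,824,911.80.
DCL = contribution ÷ (EBIT − I) = £4,146,928.80 ÷ £1,824,911.80 = 2.2724.

2.27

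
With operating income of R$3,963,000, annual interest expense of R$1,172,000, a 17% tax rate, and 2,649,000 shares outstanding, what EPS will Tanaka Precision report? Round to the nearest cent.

R$0.87

Pre-tax income = R$3,963,000 − R$1,172,000.00 = R$2,791,000.00.
Net income = R$2,791,000.00 × (1 − 0.17) = R$2,316,530.00.
EPS = R$2,316,530.00 ÷ 2,649,000 = R$0.87.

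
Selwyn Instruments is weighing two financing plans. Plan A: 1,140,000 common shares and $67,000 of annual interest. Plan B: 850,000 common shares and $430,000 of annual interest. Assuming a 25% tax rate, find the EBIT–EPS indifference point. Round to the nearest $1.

Set EPS_A = EPS_B: (EBIT − $67,000)(1 − 0.25) ÷ 1,140,000 = (EBIT − $430,000)(1 − 0.25) ÷ 850,000.
The (1 − t) factor cancels: (EBIT − 67,000) × 850,000 = (EBIT − 430,000) × 1,140,000.
Solving, EBIT = (430,000·1,140,000 − 67,000·850,000) / (1,140,000 − 850,000) = 433,250,000,000 / 290,000 = 1,493,965.52.

$1,493,966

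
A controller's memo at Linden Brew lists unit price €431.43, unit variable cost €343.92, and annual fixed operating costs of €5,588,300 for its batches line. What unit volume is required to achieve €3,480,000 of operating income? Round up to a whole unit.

Unit CM = price − variable cost = €431.43 − €343.92 = €87.51.
Required volume = (fixed costs + target profit) ÷ CM = (€5,588,300 + €3,480,000) ÷ €87.51 = 103,625.87, so 103,626 batches.

103,626 batches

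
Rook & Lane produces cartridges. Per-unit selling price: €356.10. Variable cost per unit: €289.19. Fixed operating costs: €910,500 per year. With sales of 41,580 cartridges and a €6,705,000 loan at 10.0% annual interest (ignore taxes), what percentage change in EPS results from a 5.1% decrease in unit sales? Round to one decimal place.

Total contribution margin = 41,580 × €66.91 = €2,782,117.80.
Operating income = contribution − fixed costs = €2,782,117.80 − €910,500 = €1,871,617.80.
Interest = €670,500.00, so EBIT − I = €1,201,117.80.
DCL = total CM / (EBIT − I) = €2,782,117.80 / €1,201,117.80 = 2.3163.
EPS therefore changes by 2.3163 × (-5.1%) = -11.8%.

-11.8%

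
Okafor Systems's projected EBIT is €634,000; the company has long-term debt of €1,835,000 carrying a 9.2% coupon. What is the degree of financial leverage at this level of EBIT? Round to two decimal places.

1.36

Interest = €168,820.00.
Degree of financial leverage = EBIT / (EBIT − interest) = €634,000 / €465,180.00 = 1.3629.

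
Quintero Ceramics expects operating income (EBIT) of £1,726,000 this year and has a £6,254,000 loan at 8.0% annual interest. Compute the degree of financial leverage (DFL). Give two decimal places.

1.41

Interest = £500,320.00.
Degree of financial leverage = EBIT / (EBIT − interest) = £1,726,000 / £1,225,680.00 = 1.4082.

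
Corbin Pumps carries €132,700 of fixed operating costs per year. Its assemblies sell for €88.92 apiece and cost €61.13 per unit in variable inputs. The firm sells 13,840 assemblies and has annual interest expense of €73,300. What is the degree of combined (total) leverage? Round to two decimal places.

2.15

Contribution at this volume is 13,840 × €27.79 = €384,613.60.
Operating income = contribution − fixed costs = €384,613.60 − €132,700 = €251,913.60. Interest = €73,300.00.
DOL = €384,613.60 ÷ €251,913.60 = 1.5268; DFL = €251,913.60 ÷ €178,613.60 = 1.4104.
DCL = DOL × DFL = 1.5268 × 1.4104 = 2.1534.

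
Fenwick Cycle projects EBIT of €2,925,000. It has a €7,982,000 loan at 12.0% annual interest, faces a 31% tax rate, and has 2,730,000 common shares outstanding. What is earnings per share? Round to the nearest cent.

€0.50

Interest = €957,840.00, so EBT = €2,925,000 − €957,840.00 = €1,967,160.00.
After tax at 31%: net income = €1,967,160.00 × 0.69 = €1,357,340.40.
EPS = €1,357,340.40 ÷ 2,730,000 = €0.50.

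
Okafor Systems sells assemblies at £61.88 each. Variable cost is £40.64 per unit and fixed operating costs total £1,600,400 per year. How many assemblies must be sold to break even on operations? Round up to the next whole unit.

75,349 assemblies

Each unit contributes £61.88 − £40.64 = £21.24.
Units to break even: £1,600,400 ÷ £21.24 = 75,348.40, rounded up to 75,349.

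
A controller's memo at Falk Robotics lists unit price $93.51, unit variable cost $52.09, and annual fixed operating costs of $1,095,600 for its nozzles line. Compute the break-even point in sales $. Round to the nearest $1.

$2,473,432

CM per unit = $93.51 − $52.09 = $41.42; CM ratio = $41.42 / $93.51 = 0.4429.
Break-even sales = FC ÷ CM ratio = $1,095,600 × $93.51 / $41.42 = $2,473,432.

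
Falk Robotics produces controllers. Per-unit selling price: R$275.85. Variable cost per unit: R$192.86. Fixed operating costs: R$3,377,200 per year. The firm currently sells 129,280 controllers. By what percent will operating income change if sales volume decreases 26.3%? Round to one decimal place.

Total contribution margin = 129,280 × R$82.99 = R$10,728,947.20.
EBIT = R$10,728,947.20 − R$3,377,200 = R$7,351,747.20.
DOL = contribution ÷ EBIT = R$10,728,947.20 ÷ R$7,351,747.20 = 1.4594.
Operating income changes by 1.4594 × -26.3% = -38.4%.

-38.4%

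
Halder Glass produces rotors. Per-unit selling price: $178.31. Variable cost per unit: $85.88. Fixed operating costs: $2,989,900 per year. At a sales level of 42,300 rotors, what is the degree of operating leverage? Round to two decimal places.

4.25

At 42,300 units, contribution = 42,300 × $92.43 = $3,909,789.00.
Subtracting fixed costs: EBIT = $3,909,789.00 − $2,989,900 = $919,889.00.
DOL = contribution ÷ EBIT = $3,909,789.00 ÷ $919,889.00 = 4.2503.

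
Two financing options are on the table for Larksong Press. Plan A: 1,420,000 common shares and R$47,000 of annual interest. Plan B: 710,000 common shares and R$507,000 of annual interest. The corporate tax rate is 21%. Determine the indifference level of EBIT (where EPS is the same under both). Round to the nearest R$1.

At indifference, (EBIT − 47,000)(1 − t)/1,420,000 = (EBIT − 507,000)(1 − t)/710,000.
The (1 − t) factor cancels: (EBIT − 47,000) × 710,000 = (EBIT − 507,000) × 1,420,000.
Solving, EBIT = (507,000·1,420,000 − 47,000·710,000) / (1,420,000 − 710,000) = 686,570,000,000 / 710,000 = 967,000.00.

R$967,000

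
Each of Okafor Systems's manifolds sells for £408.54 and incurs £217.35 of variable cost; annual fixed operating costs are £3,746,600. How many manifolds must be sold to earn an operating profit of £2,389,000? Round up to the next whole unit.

32,092 manifolds

Unit CM = price − variable cost = £408.54 − £217.35 = £191.19.
Need Q such that Q × £191.19 − £3,746,600 = £2,389,000, i.e. Q = £6,135,600 / £191.19 = 32,091.64 → 32,092.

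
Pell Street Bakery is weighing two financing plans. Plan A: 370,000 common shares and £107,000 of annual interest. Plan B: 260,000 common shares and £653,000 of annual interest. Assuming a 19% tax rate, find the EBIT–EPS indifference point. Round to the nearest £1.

£1,943,545

At indifference, (EBIT − 107,000)(1 − t)/370,000 = (EBIT − 653,000)(1 − t)/260,000.
The (1 − t) factor cancels: (EBIT − 107,000) × 260,000 = (EBIT − 653,000) × 370,000.
Solving, EBIT = (653,000·370,000 − 107,000·260,000) / (370,000 − 260,000) = 213,790,000,000 / 110,000 = 1,943,545.45.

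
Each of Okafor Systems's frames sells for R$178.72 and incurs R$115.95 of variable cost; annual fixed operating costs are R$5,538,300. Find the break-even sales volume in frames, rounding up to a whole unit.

Each unit contributes R$178.72 − R$115.95 = R$62.77.
Break-even volume = fixed costs ÷ CM per unit = R$5,538,300 ÷ R$62.77 = 88,231.64, so 88,232 frames.

88,232 frames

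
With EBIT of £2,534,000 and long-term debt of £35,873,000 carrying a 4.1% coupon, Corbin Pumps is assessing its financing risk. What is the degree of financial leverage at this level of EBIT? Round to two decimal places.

2.38

Annual interest charges come to £1,470,793.00.
DFL = EBIT ÷ (EBIT − I) = £2,534,000 ÷ (£2,534,000 − £1,470,793.00) = £2,534,000 ÷ £1,063,207.00 = 2.3834.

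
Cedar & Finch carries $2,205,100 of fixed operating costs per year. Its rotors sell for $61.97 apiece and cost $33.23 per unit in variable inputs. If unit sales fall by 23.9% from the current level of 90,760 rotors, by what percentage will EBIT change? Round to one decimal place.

At 90,760 units, contribution = 90,760 × $28.74 = $2,608,442.40.
Subtracting fixed costs: EBIT = $2,608,442.40 − $2,205,100 = $403,342.40.
DOL = contribution ÷ EBIT = $2,608,442.40 ÷ $403,342.40 = 6.4671.
%ΔEBIT = DOL × %ΔSales = 6.4671 × -23.9% = -154.6%.

-154.6%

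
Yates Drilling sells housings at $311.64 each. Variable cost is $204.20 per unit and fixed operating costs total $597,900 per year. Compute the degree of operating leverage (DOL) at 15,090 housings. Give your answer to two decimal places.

At 15,090 units, contribution = 15,090 × $107.44 = $1,621,269.60.
EBIT = $1,621,269.60 − $597,900 = $1,023,369.60.
Degree of operating leverage = $1,621,269.60 / $1,023,369.60 = 1.5842.

1.58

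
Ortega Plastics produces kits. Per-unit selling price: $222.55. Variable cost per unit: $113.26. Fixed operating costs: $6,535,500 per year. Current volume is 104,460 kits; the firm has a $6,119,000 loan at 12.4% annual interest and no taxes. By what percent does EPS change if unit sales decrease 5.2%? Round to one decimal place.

-14.4%

At 104,460 units, contribution = 104,460 × $109.29 = $11,416,433.40.
EBIT = $11,416,433.40 − $6,535,500 = $4,880,933.40.
After interest of $758,756.00, pre-tax earnings = $4,122,177.40.
Degree of combined leverage = contribution ÷ (EBIT − I) = $11,416,433.40 ÷ $4,122,177.40 = 2.7695.
%ΔEPS = DCL × %ΔSales = 2.7695 × -5.2% = -14.4%.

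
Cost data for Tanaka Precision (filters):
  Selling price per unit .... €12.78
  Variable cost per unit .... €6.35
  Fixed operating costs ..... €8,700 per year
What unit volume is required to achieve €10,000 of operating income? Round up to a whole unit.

2,909 filters

Contribution margin per unit = €12.78 − €6.35 = €6.43.
Need Q such that Q × €6.43 − €8,700 = €10,000, i.e. Q = €18,700 / €6.43 = 2,908.24 → 2,909.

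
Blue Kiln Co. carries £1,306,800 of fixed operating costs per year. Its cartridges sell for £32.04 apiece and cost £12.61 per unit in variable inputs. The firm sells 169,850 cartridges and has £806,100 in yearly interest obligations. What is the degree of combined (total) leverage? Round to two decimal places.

2.78

Contribution at this volume is 169,850 × £19.43 = £3,300,185.50.
EBIT = £3,300,185.50 − £1,306,800 = £1,993,385.50. Interest = £806,100.00, so EBIT − I = £1,187,285.50.
Degree of total leverage = total CM / (EBIT − interest) = £3,300,185.50 / £1,187,285.50 = 2.7796.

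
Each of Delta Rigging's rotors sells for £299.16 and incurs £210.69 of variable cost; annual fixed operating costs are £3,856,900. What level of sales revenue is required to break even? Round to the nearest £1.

£13,042,050

Contribution margin per unit = £299.16 − £210.69 = £88.47, a CM ratio of £88.47 ÷ £299.16 = 0.2957.
Break-even revenue = fixed costs × price ÷ CM = £3,856,900 × £299.16 ÷ £88.47 = £13,042,050.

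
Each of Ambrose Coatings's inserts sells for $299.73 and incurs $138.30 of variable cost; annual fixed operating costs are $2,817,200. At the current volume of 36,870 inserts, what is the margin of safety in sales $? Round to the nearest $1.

Unit CM = price − variable cost = $299.73 − $138.30 = $161.43. Break-even units = $2,817,200 ÷ $161.43 = 17,451.53; break-even revenue = 17,451.53 × $299.73 = $5,230,746.18.
Actual sales revenue = 36,870 × $299.73 = $11,051,045.10.
Margin of safety = $11,051,045.10 − $5,230,746.18 = $5,820,299.

$5,820,299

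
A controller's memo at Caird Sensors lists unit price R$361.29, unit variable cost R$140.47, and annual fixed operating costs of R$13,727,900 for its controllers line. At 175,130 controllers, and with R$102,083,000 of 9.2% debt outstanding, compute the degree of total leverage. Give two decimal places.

2.49

At 175,130 units, contribution = 175,130 × R$220.82 = R$38,672,206.60.
Subtracting fixed costs: EBIT = R$38,672,206.60 − R$13,727,900 = R$24,944,306.60. Interest = R$9,391,636.00.
DOL = R$38,672,206.60 ÷ R$24,944,306.60 = 1.5503; DFL = R$24,944,306.60 ÷ R$15,552,670.60 = 1.6039.
DCL = DOL × DFL = 1.5503 × 1.6039 = 2.4865.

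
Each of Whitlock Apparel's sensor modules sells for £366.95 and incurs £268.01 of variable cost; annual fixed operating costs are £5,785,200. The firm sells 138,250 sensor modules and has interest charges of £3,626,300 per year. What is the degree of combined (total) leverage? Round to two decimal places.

3.21

Total contribution margin = 138,250 × £98.94 = £13,678,455.00.
EBIT = £13,678,455.00 − £5,785,200 = £7,893,255.00. Interest = £3,626,300.00, so EBIT − I = £4,266,955.00.
DCL = contribution ÷ (EBIT − I) = £13,678,455.00 ÷ £4,266,955.00 = 3.2057.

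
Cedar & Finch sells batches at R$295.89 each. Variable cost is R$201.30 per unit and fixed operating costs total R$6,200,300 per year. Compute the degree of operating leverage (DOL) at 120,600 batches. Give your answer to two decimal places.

2.19

At 120,600 units, contribution = 120,600 × R$94.59 = R$11,407,554.00.
EBIT = R$11,407,554.00 − R$6,200,300 = R$5,207,254.00.
Degree of operating leverage = R$11,407,554.00 / R$5,207,254.00 = 2.1907.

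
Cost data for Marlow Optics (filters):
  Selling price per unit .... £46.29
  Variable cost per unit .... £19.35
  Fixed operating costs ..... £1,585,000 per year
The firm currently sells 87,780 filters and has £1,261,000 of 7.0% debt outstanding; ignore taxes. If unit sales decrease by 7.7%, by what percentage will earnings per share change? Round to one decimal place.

-26.3%

Total contribution margin = 87,780 × £26.94 = £2,364,793.20.
Subtracting fixed costs: EBIT = £2,364,793.20 − £1,585,000 = £779,793.20.
Interest = £88,270.00, so EBIT − I = £691,523.20.
Degree of combined leverage = contribution ÷ (EBIT − I) = £2,364,793.20 ÷ £691,523.20 = 3.4197.
EPS therefore changes by 3.4197 × (-7.7%) = -26.3%.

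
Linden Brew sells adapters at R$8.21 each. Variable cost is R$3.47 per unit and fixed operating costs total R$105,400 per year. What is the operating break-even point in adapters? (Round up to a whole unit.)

22,237 adapters

Contribution margin per unit = R$8.21 − R$3.47 = R$4.74.
Break-even Q = R$105,400 / R$4.74 = 22,236.29 → 22,237 adapters.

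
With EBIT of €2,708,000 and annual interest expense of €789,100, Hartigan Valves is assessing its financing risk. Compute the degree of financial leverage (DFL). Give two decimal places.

Interest = €789,100.00.
DFL = EBIT ÷ (EBIT − I) = €2,708,000 ÷ (€2,708,000 − €789,100.00) = €2,708,000 ÷ €1,918,900.00 = 1.4112.

1.41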